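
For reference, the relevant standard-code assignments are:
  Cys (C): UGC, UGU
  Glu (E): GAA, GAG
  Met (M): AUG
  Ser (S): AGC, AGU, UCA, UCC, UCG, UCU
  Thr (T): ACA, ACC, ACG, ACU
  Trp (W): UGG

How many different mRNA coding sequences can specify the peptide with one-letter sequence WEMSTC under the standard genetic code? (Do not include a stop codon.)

Trp: 1 codon.
Glu: 2 codons.
Met: 1 codon.
Ser: 6 codons.
Thr: 4 codons.
Cys: 2 codons.
1 × 2 × 1 × 6 × 4 × 2 = 96.

96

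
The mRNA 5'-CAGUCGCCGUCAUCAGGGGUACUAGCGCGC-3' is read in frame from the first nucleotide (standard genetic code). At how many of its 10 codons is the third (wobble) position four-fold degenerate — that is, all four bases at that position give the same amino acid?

9

Codon 1 CAG (Gln): third position 2-fold.
Codon 2 UCG (Ser): third position 4-fold.
Codon 3 CCG (Pro): third position 4-fold.
Codon 4 UCA (Ser): third position 4-fold.
Codon 5 UCA (Ser): third position 4-fold.
Codon 6 GGG (Gly): third position 4-fold.
Codon 7 GUA (Val): third position 4-fold.
Codon 8 CUA (Leu): third position 4-fold.
Codon 9 GCG (Ala): third position 4-fold.
Codon 10 CGC (Arg): third position 4-fold.
Four-fold degenerate third positions: 9.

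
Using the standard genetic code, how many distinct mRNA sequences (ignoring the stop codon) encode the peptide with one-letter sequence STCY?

96

Ser: 6 codons.
Thr: 4 codons.
Cys: 2 codons.
Tyr: 2 codons.
6 × 4 × 2 × 2 = 96.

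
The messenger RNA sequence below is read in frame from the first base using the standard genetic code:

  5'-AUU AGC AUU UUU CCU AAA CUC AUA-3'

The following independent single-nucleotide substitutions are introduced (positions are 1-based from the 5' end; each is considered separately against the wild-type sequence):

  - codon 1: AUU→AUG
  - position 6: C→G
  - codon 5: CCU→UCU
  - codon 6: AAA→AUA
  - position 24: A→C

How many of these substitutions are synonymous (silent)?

Codon 1: AUU (Ile) → AUG (Met) — missense.
Codon 2: AGC (Ser) → AGG (Arg) — missense.
Codon 5: CCU (Pro) → UCU (Ser) — missense.
Codon 6: AAA (Lys) → AUA (Ile) — missense.
Codon 8: AUA (Ile) → AUC (Ile) — synonymous.
Synonymous: 1 of 5.

1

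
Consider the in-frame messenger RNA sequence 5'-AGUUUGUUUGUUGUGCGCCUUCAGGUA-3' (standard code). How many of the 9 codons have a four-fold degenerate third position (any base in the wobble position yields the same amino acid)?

Codon 1 AGU (Ser): third position 2-fold.
Codon 2 UUG (Leu): third position 2-fold.
Codon 3 UUU (Phe): third position 2-fold.
Codon 4 GUU (Val): third position 4-fold.
Codon 5 GUG (Val): third position 4-fold.
Codon 6 CGC (Arg): third position 4-fold.
Codon 7 CUU (Leu): third position 4-fold.
Codon 8 CAG (Gln): third position 2-fold.
Codon 9 GUA (Val): third position 4-fold.
Four-fold degenerate third positions: 5.

5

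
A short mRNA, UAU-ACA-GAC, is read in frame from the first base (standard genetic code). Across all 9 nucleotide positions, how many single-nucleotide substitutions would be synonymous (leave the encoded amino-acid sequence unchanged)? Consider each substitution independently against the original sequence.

Codon 1 (UAU, Tyr): 1 synonymous substitution.
Codon 2 (ACA, Thr): 3 synonymous substitutions.
Codon 3 (GAC, Asp): 1 synonymous substitution.
Total: 1 + 3 + 1 = 5.

5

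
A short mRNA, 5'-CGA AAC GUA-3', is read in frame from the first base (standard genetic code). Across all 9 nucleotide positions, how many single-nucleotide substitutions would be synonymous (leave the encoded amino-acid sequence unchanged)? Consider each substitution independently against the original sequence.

Codon 1 (CGA, Arg): 4 synonymous substitutions.
Codon 2 (AAC, Asn): 1 synonymous substitution.
Codon 3 (GUA, Val): 3 synonymous substitutions.
Total: 4 + 1 + 3 = 8.

8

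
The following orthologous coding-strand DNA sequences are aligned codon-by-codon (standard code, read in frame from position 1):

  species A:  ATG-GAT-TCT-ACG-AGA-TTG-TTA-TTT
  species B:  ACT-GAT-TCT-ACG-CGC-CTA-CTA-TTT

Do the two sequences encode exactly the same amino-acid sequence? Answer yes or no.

Codon 1: ATG Met / ACT Thr — nonsynonymous.
Codon 2: GAT Asp / GAT Asp — identical.
Codon 3: TCT Ser / TCT Ser — identical.
Codon 4: ACG Thr / ACG Thr — identical.
Codon 5: AGA Arg / CGC Arg — synonymous.
Codon 6: TTG Leu / CTA Leu — synonymous.
Codon 7: TTA Leu / CTA Leu — synonymous.
Codon 8: TTT Phe / TTT Phe — identical.
Nonsynonymous differences: 1 → different protein.

no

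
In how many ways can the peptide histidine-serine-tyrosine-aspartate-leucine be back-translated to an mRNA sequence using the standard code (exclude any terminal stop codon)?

His: 2 codons.
Ser: 6 codons.
Tyr: 2 codons.
Asp: 2 codons.
Leu: 6 codons.
2 × 6 × 2 × 2 × 6 = 288.

288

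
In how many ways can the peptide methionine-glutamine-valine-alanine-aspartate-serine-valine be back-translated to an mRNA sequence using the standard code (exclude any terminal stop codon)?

Met: 1 codon.
Gln: 2 codons.
Val: 4 codons.
Ala: 4 codons.
Asp: 2 codons.
Ser: 6 codons.
Val: 4 codons.
1 × 2 × 4 × 4 × 2 × 6 × 4 = 1536.

1536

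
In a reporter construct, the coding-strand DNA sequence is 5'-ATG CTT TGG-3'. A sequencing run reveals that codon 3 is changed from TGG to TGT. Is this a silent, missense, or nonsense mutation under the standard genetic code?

missense

Position 9 falls in codon 3: TGG → Trp.
After the substitution the codon is TGT → Cys.
Trp ≠ Cys, so this is a missense mutation.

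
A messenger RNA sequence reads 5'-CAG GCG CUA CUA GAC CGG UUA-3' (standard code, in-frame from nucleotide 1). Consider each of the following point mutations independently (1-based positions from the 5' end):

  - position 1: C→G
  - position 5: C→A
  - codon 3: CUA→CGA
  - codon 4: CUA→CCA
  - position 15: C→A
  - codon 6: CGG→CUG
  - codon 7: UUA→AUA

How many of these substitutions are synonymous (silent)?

Codon 1: CAG (Gln) → GAG (Glu) — missense.
Codon 2: GCG (Ala) → GAG (Glu) — missense.
Codon 3: CUA (Leu) → CGA (Arg) — missense.
Codon 4: CUA (Leu) → CCA (Pro) — missense.
Codon 5: GAC (Asp) → GAA (Glu) — missense.
Codon 6: CGG (Arg) → CUG (Leu) — missense.
Codon 7: UUA (Leu) → AUA (Ile) — missense.
Synonymous: 0 of 7.

0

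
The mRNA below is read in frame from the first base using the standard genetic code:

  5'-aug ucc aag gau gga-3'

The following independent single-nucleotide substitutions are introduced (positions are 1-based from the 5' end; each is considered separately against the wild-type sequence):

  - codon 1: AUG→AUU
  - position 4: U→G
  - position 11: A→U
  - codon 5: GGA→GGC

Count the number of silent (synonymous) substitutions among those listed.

1

Codon 1: AUG (Met) → AUU (Ile) — missense.
Codon 2: UCC (Ser) → GCC (Ala) — missense.
Codon 4: GAU (Asp) → GUU (Val) — missense.
Codon 5: GGA (Gly) → GGC (Gly) — synonymous.
Synonymous: 1 of 4.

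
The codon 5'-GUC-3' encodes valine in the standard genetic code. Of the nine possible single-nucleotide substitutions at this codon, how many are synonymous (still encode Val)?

3

Position 1: none → 0 synonymous.
Position 2: none → 0 synonymous.
Position 3: GUU, GUA, GUG → 3 synonymous.
Total: 0 + 0 + 3 = 3.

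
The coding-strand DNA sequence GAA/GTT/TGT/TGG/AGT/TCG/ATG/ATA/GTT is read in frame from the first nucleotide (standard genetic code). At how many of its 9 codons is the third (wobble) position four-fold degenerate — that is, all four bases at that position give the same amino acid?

3

Codon 1 GAA (Glu): third position 2-fold.
Codon 2 GTT (Val): third position 4-fold.
Codon 3 TGT (Cys): third position 2-fold.
Codon 4 TGG (Trp): third position 1-fold.
Codon 5 AGT (Ser): third position 2-fold.
Codon 6 TCG (Ser): third position 4-fold.
Codon 7 ATG (Met): third position 1-fold.
Codon 8 ATA (Ile): third position 3-fold.
Codon 9 GTT (Val): third position 4-fold.
Four-fold degenerate third positions: 3.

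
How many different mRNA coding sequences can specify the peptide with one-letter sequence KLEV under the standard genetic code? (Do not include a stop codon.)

Lys: 2 codons.
Leu: 6 codons.
Glu: 2 codons.
Val: 4 codons.
2 × 6 × 2 × 4 = 96.

96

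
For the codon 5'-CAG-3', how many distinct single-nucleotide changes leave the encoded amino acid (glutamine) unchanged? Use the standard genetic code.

Position 1: none → 0 synonymous.
Position 2: none → 0 synonymous.
Position 3: CAA → 1 synonymous.
Total: 0 + 0 + 1 = 1.

1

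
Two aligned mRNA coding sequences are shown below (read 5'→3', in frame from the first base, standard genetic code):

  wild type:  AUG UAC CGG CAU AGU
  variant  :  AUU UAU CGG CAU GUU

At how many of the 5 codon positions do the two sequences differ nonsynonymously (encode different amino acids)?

2

Codon 1: AUG Met / AUU Ile — nonsynonymous.
Codon 2: UAC Tyr / UAU Tyr — synonymous.
Codon 3: CGG Arg / CGG Arg — identical.
Codon 4: CAU His / CAU His — identical.
Codon 5: AGU Ser / GUU Val — nonsynonymous.
Nonsynonymous differences: 2.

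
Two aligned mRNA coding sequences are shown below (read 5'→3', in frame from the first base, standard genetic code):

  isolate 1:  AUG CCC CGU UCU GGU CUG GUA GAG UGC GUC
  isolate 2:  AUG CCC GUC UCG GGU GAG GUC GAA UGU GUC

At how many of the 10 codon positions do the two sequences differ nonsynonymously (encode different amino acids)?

Codon 1: AUG Met / AUG Met — identical.
Codon 2: CCC Pro / CCC Pro — identical.
Codon 3: CGU Arg / GUC Val — nonsynonymous.
Codon 4: UCU Ser / UCG Ser — synonymous.
Codon 5: GGU Gly / GGU Gly — identical.
Codon 6: CUG Leu / GAG Glu — nonsynonymous.
Codon 7: GUA Val / GUC Val — synonymous.
Codon 8: GAG Glu / GAA Glu — synonymous.
Codon 9: UGC Cys / UGU Cys — synonymous.
Codon 10: GUC Val / GUC Val — identical.
Nonsynonymous differences: 2.

2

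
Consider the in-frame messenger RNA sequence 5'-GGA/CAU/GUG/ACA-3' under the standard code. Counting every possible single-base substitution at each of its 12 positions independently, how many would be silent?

Codon 1 (GGA, Gly): 3 synonymous substitutions.
Codon 2 (CAU, His): 1 synonymous substitution.
Codon 3 (GUG, Val): 3 synonymous substitutions.
Codon 4 (ACA, Thr): 3 synonymous substitutions.
Total: 3 + 1 + 3 + 3 = 10.

10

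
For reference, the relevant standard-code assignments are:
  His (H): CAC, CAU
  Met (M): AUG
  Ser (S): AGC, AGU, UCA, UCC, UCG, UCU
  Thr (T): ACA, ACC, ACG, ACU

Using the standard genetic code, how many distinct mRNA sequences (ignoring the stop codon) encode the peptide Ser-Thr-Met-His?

48

Ser: 6 codons.
Thr: 4 codons.
Met: 1 codon.
His: 2 codons.
6 × 4 × 1 × 2 = 48.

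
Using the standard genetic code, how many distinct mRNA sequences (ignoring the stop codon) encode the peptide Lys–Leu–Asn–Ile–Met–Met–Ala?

288

Lys: 2 codons.
Leu: 6 codons.
Asn: 2 codons.
Ile: 3 codons.
Met: 1 codon.
Met: 1 codon.
Ala: 4 codons.
2 × 6 × 2 × 3 × 1 × 1 × 4 = 288.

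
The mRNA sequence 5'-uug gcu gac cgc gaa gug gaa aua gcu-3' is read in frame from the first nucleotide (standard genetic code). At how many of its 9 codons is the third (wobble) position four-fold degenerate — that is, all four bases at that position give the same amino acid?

Codon 1 UUG (Leu): third position 2-fold.
Codon 2 GCU (Ala): third position 4-fold.
Codon 3 GAC (Asp): third position 2-fold.
Codon 4 CGC (Arg): third position 4-fold.
Codon 5 GAA (Glu): third position 2-fold.
Codon 6 GUG (Val): third position 4-fold.
Codon 7 GAA (Glu): third position 2-fold.
Codon 8 AUA (Ile): third position 3-fold.
Codon 9 GCU (Ala): third position 4-fold.
Four-fold degenerate third positions: 4.

4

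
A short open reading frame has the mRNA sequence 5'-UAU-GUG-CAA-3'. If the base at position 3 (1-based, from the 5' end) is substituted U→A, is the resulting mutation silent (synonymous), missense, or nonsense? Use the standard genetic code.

Position 3 falls in codon 1: UAU → Tyr.
After the substitution the codon is UAA → Stop.
The new codon is a stop codon, so this is a nonsense mutation.

nonsense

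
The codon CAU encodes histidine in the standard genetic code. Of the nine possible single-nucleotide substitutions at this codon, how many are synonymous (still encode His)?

Position 1: none → 0 synonymous.
Position 2: none → 0 synonymous.
Position 3: CAC → 1 synonymous.
Total: 0 + 0 + 1 = 1.

1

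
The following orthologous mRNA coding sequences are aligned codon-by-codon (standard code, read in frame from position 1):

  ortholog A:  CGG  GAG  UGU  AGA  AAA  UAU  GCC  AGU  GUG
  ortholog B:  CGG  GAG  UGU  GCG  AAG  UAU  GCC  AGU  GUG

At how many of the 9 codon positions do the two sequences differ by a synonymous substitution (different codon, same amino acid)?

Codon 1: CGG Arg / CGG Arg — identical.
Codon 2: GAG Glu / GAG Glu — identical.
Codon 3: UGU Cys / UGU Cys — identical.
Codon 4: AGA Arg / GCG Ala — nonsynonymous.
Codon 5: AAA Lys / AAG Lys — synonymous.
Codon 6: UAU Tyr / UAU Tyr — identical.
Codon 7: GCC Ala / GCC Ala — identical.
Codon 8: AGU Ser / AGU Ser — identical.
Codon 9: GUG Val / GUG Val — identical.
Synonymous differences: 1.

1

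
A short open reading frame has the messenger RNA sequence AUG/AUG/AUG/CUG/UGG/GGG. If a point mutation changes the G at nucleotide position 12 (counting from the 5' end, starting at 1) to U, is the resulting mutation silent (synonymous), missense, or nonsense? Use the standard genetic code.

silent

Position 12 falls in codon 4: CUG → Leu.
After the substitution the codon is CUU → Leu.
Both encode Leu, so the change is synonymous.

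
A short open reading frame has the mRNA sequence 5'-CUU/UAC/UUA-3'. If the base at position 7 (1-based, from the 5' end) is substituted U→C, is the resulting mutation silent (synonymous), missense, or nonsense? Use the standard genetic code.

Position 7 falls in codon 3: UUA → Leu.
After the substitution the codon is CUA → Leu.
Both encode Leu, so the change is synonymous.

silent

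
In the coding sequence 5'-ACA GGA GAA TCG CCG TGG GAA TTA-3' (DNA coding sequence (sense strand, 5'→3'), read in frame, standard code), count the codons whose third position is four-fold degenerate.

4

Codon 1 ACA (Thr): third position 4-fold.
Codon 2 GGA (Gly): third position 4-fold.
Codon 3 GAA (Glu): third position 2-fold.
Codon 4 TCG (Ser): third position 4-fold.
Codon 5 CCG (Pro): third position 4-fold.
Codon 6 TGG (Trp): third position 1-fold.
Codon 7 GAA (Glu): third position 2-fold.
Codon 8 TTA (Leu): third position 2-fold.
Four-fold degenerate third positions: 4.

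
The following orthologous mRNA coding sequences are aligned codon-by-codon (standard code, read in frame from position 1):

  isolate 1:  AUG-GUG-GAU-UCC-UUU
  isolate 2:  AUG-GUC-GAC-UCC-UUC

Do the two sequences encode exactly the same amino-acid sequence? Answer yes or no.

yes

Codon 1: AUG Met / AUG Met — identical.
Codon 2: GUG Val / GUC Val — synonymous.
Codon 3: GAU Asp / GAC Asp — synonymous.
Codon 4: UCC Ser / UCC Ser — identical.
Codon 5: UUU Phe / UUC Phe — synonymous.
Nonsynonymous differences: 0 → same protein.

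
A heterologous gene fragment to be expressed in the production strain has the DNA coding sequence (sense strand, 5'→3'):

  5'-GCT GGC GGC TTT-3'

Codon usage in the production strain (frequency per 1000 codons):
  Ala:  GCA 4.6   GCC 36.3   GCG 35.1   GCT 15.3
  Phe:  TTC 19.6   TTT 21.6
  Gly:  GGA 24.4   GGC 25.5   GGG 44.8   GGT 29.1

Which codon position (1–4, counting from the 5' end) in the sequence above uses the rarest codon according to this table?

Codon 1 GCT (Ala): 15.3 per 1000.
Codon 2 GGC (Gly): 25.5 per 1000.
Codon 3 GGC (Gly): 25.5 per 1000.
Codon 4 TTT (Phe): 21.6 per 1000.
Lowest frequency is 15.3 at codon 1.

1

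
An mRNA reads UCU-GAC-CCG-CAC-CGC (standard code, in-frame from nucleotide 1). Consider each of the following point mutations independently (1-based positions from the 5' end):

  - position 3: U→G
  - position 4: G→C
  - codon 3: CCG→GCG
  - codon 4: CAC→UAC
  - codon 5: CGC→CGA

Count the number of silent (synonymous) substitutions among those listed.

2

Codon 1: UCU (Ser) → UCG (Ser) — synonymous.
Codon 2: GAC (Asp) → CAC (His) — missense.
Codon 3: CCG (Pro) → GCG (Ala) — missense.
Codon 4: CAC (His) → UAC (Tyr) — missense.
Codon 5: CGC (Arg) → CGA (Arg) — synonymous.
Synonymous: 2 of 5.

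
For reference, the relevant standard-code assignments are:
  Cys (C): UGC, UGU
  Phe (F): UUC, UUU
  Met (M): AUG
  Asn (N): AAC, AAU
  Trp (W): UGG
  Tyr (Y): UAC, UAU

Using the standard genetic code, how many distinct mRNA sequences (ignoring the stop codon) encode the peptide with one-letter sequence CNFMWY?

16

Cys: 2 codons.
Asn: 2 codons.
Phe: 2 codons.
Met: 1 codon.
Trp: 1 codon.
Tyr: 2 codons.
2 × 2 × 2 × 1 × 1 × 2 = 16.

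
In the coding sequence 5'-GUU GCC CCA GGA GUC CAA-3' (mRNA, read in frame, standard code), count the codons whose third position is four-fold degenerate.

Codon 1 GUU (Val): third position 4-fold.
Codon 2 GCC (Ala): third position 4-fold.
Codon 3 CCA (Pro): third position 4-fold.
Codon 4 GGA (Gly): third position 4-fold.
Codon 5 GUC (Val): third position 4-fold.
Codon 6 CAA (Gln): third position 2-fold.
Four-fold degenerate third positions: 5.

5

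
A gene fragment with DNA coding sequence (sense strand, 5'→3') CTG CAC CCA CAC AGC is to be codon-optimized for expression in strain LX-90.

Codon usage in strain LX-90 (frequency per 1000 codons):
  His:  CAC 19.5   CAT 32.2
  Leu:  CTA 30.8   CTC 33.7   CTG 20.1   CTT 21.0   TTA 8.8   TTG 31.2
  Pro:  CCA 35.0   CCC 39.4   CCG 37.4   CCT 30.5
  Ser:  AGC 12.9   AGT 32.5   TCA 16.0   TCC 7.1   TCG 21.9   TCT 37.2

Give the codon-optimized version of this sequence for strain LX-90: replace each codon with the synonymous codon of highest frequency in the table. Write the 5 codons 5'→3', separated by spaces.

Codon 1 (Leu): best is CTC at 33.7.
Codon 2 (His): best is CAT at 32.2.
Codon 3 (Pro): best is CCC at 39.4.
Codon 4 (His): best is CAT at 32.2.
Codon 5 (Ser): best is TCT at 37.2.

CTC CAT CCC CAT TCT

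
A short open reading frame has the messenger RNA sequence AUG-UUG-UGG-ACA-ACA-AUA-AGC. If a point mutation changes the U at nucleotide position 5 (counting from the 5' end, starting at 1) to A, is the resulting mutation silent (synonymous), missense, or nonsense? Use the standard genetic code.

nonsense

Position 5 falls in codon 2: UUG → Leu.
After the substitution the codon is UAG → Stop.
The new codon is a stop codon, so this is a nonsense mutation.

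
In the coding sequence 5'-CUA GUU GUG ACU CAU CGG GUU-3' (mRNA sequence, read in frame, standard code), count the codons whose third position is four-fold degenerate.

Codon 1 CUA (Leu): third position 4-fold.
Codon 2 GUU (Val): third position 4-fold.
Codon 3 GUG (Val): third position 4-fold.
Codon 4 ACU (Thr): third position 4-fold.
Codon 5 CAU (His): third position 2-fold.
Codon 6 CGG (Arg): third position 4-fold.
Codon 7 GUU (Val): third position 4-fold.
Four-fold degenerate third positions: 6.

6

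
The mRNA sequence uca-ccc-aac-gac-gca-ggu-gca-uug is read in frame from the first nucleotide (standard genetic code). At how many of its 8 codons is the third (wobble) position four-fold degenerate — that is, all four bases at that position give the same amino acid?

5

Codon 1 UCA (Ser): third position 4-fold.
Codon 2 CCC (Pro): third position 4-fold.
Codon 3 AAC (Asn): third position 2-fold.
Codon 4 GAC (Asp): third position 2-fold.
Codon 5 GCA (Ala): third position 4-fold.
Codon 6 GGU (Gly): third position 4-fold.
Codon 7 GCA (Ala): third position 4-fold.
Codon 8 UUG (Leu): third position 2-fold.
Four-fold degenerate third positions: 5.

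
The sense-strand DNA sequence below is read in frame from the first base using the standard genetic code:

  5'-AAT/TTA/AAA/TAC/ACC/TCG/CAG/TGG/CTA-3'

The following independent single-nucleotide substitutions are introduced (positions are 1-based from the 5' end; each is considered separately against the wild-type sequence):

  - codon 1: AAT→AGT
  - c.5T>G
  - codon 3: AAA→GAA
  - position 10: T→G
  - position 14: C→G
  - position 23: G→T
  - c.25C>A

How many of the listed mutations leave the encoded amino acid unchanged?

0

Codon 1: AAT (Asn) → AGT (Ser) — missense.
Codon 2: TTA (Leu) → TGA (Stop) — nonsense.
Codon 3: AAA (Lys) → GAA (Glu) — missense.
Codon 4: TAC (Tyr) → GAC (Asp) — missense.
Codon 5: ACC (Thr) → AGC (Ser) — missense.
Codon 8: TGG (Trp) → TTG (Leu) — missense.
Codon 9: CTA (Leu) → ATA (Ile) — missense.
Synonymous: 0 of 7.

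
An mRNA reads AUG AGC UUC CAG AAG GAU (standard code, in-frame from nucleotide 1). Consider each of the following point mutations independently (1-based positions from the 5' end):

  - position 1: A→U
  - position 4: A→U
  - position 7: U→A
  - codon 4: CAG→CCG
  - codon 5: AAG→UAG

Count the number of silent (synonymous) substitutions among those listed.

0

Codon 1: AUG (Met) → UUG (Leu) — missense.
Codon 2: AGC (Ser) → UGC (Cys) — missense.
Codon 3: UUC (Phe) → AUC (Ile) — missense.
Codon 4: CAG (Gln) → CCG (Pro) — missense.
Codon 5: AAG (Lys) → UAG (Stop) — nonsense.
Synonymous: 0 of 5.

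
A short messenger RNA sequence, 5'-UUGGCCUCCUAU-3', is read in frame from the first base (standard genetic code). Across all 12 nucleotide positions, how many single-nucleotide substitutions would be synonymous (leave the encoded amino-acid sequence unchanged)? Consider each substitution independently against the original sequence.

Codon 1 (UUG, Leu): 2 synonymous substitutions.
Codon 2 (GCC, Ala): 3 synonymous substitutions.
Codon 3 (UCC, Ser): 3 synonymous substitutions.
Codon 4 (UAU, Tyr): 1 synonymous substitution.
Total: 2 + 3 + 3 + 1 = 9.

9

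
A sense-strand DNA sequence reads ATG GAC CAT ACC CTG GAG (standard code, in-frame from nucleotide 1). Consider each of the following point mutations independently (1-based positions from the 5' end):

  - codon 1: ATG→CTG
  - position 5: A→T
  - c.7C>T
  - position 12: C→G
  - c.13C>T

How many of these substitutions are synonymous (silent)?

2

Codon 1: ATG (Met) → CTG (Leu) — missense.
Codon 2: GAC (Asp) → GTC (Val) — missense.
Codon 3: CAT (His) → TAT (Tyr) — missense.
Codon 4: ACC (Thr) → ACG (Thr) — synonymous.
Codon 5: CTG (Leu) → TTG (Leu) — synonymous.
Synonymous: 2 of 5.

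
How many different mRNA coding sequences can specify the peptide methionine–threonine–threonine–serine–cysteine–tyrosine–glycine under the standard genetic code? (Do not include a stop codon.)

Met: 1 codon.
Thr: 4 codons.
Thr: 4 codons.
Ser: 6 codons.
Cys: 2 codons.
Tyr: 2 codons.
Gly: 4 codons.
1 × 4 × 4 × 6 × 2 × 2 × 4 = 1536.

1536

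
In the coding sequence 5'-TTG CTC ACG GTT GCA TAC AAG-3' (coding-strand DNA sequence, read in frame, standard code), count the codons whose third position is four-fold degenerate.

4

Codon 1 TTG (Leu): third position 2-fold.
Codon 2 CTC (Leu): third position 4-fold.
Codon 3 ACG (Thr): third position 4-fold.
Codon 4 GTT (Val): third position 4-fold.
Codon 5 GCA (Ala): third position 4-fold.
Codon 6 TAC (Tyr): third position 2-fold.
Codon 7 AAG (Lys): third position 2-fold.
Four-fold degenerate third positions: 4.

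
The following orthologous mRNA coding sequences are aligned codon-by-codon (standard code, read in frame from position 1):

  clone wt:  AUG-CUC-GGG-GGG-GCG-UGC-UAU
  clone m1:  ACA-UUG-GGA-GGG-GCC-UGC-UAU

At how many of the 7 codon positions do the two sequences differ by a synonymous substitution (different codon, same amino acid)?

3

Codon 1: AUG Met / ACA Thr — nonsynonymous.
Codon 2: CUC Leu / UUG Leu — synonymous.
Codon 3: GGG Gly / GGA Gly — synonymous.
Codon 4: GGG Gly / GGG Gly — identical.
Codon 5: GCG Ala / GCC Ala — synonymous.
Codon 6: UGC Cys / UGC Cys — identical.
Codon 7: UAU Tyr / UAU Tyr — identical.
Synonymous differences: 3.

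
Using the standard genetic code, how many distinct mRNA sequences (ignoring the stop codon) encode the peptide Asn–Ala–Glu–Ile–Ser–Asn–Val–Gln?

Asn: 2 codons.
Ala: 4 codons.
Glu: 2 codons.
Ile: 3 codons.
Ser: 6 codons.
Asn: 2 codons.
Val: 4 codons.
Gln: 2 codons.
2 × 4 × 2 × 3 × 6 × 2 × 4 × 2 = 4608.

4608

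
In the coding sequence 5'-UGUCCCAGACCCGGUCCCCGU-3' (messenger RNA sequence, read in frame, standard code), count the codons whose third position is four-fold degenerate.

Codon 1 UGU (Cys): third position 2-fold.
Codon 2 CCC (Pro): third position 4-fold.
Codon 3 AGA (Arg): third position 2-fold.
Codon 4 CCC (Pro): third position 4-fold.
Codon 5 GGU (Gly): third position 4-fold.
Codon 6 CCC (Pro): third position 4-fold.
Codon 7 CGU (Arg): third position 4-fold.
Four-fold degenerate third positions: 5.

5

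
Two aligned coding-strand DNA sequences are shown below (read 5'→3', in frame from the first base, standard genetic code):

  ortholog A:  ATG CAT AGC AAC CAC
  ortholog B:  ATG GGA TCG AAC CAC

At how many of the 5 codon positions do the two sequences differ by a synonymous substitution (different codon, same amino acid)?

Codon 1: ATG Met / ATG Met — identical.
Codon 2: CAT His / GGA Gly — nonsynonymous.
Codon 3: AGC Ser / TCG Ser — synonymous.
Codon 4: AAC Asn / AAC Asn — identical.
Codon 5: CAC His / CAC His — identical.
Synonymous differences: 1.

1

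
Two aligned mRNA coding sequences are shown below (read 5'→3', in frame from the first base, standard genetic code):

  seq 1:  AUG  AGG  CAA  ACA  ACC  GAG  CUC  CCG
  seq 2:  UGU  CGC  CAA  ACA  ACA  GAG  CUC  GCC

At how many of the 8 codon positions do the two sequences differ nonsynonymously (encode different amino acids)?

2

Codon 1: AUG Met / UGU Cys — nonsynonymous.
Codon 2: AGG Arg / CGC Arg — synonymous.
Codon 3: CAA Gln / CAA Gln — identical.
Codon 4: ACA Thr / ACA Thr — identical.
Codon 5: ACC Thr / ACA Thr — synonymous.
Codon 6: GAG Glu / GAG Glu — identical.
Codon 7: CUC Leu / CUC Leu — identical.
Codon 8: CCG Pro / GCC Ala — nonsynonymous.
Nonsynonymous differences: 2.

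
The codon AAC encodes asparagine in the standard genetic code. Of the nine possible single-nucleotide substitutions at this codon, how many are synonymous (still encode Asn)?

Position 1: none → 0 synonymous.
Position 2: none → 0 synonymous.
Position 3: AAT → 1 synonymous.
Total: 0 + 0 + 1 = 1.

1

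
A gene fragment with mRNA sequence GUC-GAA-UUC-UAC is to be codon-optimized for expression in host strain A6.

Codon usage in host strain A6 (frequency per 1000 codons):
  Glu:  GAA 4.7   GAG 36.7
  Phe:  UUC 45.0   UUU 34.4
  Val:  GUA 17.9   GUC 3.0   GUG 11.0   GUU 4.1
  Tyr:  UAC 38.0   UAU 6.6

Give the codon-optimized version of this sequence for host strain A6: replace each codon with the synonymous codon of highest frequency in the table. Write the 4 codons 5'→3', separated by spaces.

Codon 1 (Val): best is GUA at 17.9.
Codon 2 (Glu): best is GAG at 36.7.
Codon 3 (Phe): best is UUC at 45.0.
Codon 4 (Tyr): best is UAC at 38.0.

GUA GAG UUC UAC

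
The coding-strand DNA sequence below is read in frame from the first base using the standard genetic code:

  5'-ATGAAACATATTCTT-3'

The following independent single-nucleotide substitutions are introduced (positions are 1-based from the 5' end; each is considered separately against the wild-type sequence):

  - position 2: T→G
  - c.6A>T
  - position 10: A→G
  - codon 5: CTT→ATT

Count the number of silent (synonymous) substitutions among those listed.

0

Codon 1: ATG (Met) → AGG (Arg) — missense.
Codon 2: AAA (Lys) → AAT (Asn) — missense.
Codon 4: ATT (Ile) → GTT (Val) — missense.
Codon 5: CTT (Leu) → ATT (Ile) — missense.
Synonymous: 0 of 4.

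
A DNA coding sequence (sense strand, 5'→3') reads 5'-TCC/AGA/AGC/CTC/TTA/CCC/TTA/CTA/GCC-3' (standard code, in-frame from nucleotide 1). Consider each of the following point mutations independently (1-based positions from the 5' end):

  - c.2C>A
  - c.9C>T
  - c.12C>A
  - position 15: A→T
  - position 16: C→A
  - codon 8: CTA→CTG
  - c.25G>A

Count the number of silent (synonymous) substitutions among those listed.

Codon 1: TCC (Ser) → TAC (Tyr) — missense.
Codon 3: AGC (Ser) → AGT (Ser) — synonymous.
Codon 4: CTC (Leu) → CTA (Leu) — synonymous.
Codon 5: TTA (Leu) → TTT (Phe) — missense.
Codon 6: CCC (Pro) → ACC (Thr) — missense.
Codon 8: CTA (Leu) → CTG (Leu) — synonymous.
Codon 9: GCC (Ala) → ACC (Thr) — missense.
Synonymous: 3 of 7.

3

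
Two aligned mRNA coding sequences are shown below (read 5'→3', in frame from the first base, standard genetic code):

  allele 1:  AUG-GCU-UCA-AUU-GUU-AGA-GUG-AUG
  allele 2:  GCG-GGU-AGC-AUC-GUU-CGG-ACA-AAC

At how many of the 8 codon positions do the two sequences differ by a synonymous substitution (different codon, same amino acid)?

3

Codon 1: AUG Met / GCG Ala — nonsynonymous.
Codon 2: GCU Ala / GGU Gly — nonsynonymous.
Codon 3: UCA Ser / AGC Ser — synonymous.
Codon 4: AUU Ile / AUC Ile — synonymous.
Codon 5: GUU Val / GUU Val — identical.
Codon 6: AGA Arg / CGG Arg — synonymous.
Codon 7: GUG Val / ACA Thr — nonsynonymous.
Codon 8: AUG Met / AAC Asn — nonsynonymous.
Synonymous differences: 3.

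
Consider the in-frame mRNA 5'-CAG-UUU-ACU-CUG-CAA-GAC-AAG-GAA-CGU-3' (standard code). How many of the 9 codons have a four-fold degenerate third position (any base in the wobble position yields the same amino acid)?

3

Codon 1 CAG (Gln): third position 2-fold.
Codon 2 UUU (Phe): third position 2-fold.
Codon 3 ACU (Thr): third position 4-fold.
Codon 4 CUG (Leu): third position 4-fold.
Codon 5 CAA (Gln): third position 2-fold.
Codon 6 GAC (Asp): third position 2-fold.
Codon 7 AAG (Lys): third position 2-fold.
Codon 8 GAA (Glu): third position 2-fold.
Codon 9 CGU (Arg): third position 4-fold.
Four-fold degenerate third positions: 3.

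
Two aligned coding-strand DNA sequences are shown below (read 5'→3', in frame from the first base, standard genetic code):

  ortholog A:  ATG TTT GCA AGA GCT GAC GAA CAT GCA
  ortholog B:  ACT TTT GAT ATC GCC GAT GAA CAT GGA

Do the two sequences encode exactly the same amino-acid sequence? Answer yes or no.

no

Codon 1: ATG Met / ACT Thr — nonsynonymous.
Codon 2: TTT Phe / TTT Phe — identical.
Codon 3: GCA Ala / GAT Asp — nonsynonymous.
Codon 4: AGA Arg / ATC Ile — nonsynonymous.
Codon 5: GCT Ala / GCC Ala — synonymous.
Codon 6: GAC Asp / GAT Asp — synonymous.
Codon 7: GAA Glu / GAA Glu — identical.
Codon 8: CAT His / CAT His — identical.
Codon 9: GCA Ala / GGA Gly — nonsynonymous.
Nonsynonymous differences: 4 → different protein.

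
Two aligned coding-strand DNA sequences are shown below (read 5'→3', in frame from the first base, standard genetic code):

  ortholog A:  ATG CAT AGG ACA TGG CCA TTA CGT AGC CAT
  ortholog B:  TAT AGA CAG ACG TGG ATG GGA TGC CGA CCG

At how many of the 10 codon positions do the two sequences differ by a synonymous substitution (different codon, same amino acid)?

1

Codon 1: ATG Met / TAT Tyr — nonsynonymous.
Codon 2: CAT His / AGA Arg — nonsynonymous.
Codon 3: AGG Arg / CAG Gln — nonsynonymous.
Codon 4: ACA Thr / ACG Thr — synonymous.
Codon 5: TGG Trp / TGG Trp — identical.
Codon 6: CCA Pro / ATG Met — nonsynonymous.
Codon 7: TTA Leu / GGA Gly — nonsynonymous.
Codon 8: CGT Arg / TGC Cys — nonsynonymous.
Codon 9: AGC Ser / CGA Arg — nonsynonymous.
Codon 10: CAT His / CCG Pro — nonsynonymous.
Synonymous differences: 1.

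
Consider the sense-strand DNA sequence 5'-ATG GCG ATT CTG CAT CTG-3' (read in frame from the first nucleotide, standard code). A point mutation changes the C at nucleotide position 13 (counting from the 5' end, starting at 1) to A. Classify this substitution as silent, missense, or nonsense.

missense

Position 13 falls in codon 5: CAT → His.
After the substitution the codon is AAT → Asn.
His ≠ Asn, so this is a missense mutation.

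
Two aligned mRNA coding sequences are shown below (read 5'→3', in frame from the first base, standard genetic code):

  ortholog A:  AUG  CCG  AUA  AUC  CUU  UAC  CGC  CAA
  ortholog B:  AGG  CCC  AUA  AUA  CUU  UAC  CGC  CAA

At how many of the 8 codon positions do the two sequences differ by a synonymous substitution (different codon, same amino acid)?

Codon 1: AUG Met / AGG Arg — nonsynonymous.
Codon 2: CCG Pro / CCC Pro — synonymous.
Codon 3: AUA Ile / AUA Ile — identical.
Codon 4: AUC Ile / AUA Ile — synonymous.
Codon 5: CUU Leu / CUU Leu — identical.
Codon 6: UAC Tyr / UAC Tyr — identical.
Codon 7: CGC Arg / CGC Arg — identical.
Codon 8: CAA Gln / CAA Gln — identical.
Synonymous differences: 2.

2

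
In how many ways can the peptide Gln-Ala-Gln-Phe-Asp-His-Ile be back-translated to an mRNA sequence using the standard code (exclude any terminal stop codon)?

Gln: 2 codons.
Ala: 4 codons.
Gln: 2 codons.
Phe: 2 codons.
Asp: 2 codons.
His: 2 codons.
Ile: 3 codons.
2 × 4 × 2 × 2 × 2 × 2 × 3 = 384.

384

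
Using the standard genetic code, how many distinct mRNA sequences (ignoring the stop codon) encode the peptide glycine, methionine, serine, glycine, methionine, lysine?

Gly: 4 codons.
Met: 1 codon.
Ser: 6 codons.
Gly: 4 codons.
Met: 1 codon.
Lys: 2 codons.
4 × 1 × 6 × 4 × 1 × 2 = 192.

192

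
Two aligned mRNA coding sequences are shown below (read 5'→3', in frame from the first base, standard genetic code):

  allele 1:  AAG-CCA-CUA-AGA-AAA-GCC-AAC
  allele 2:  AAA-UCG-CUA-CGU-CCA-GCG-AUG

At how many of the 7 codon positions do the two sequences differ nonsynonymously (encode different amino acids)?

3

Codon 1: AAG Lys / AAA Lys — synonymous.
Codon 2: CCA Pro / UCG Ser — nonsynonymous.
Codon 3: CUA Leu / CUA Leu — identical.
Codon 4: AGA Arg / CGU Arg — synonymous.
Codon 5: AAA Lys / CCA Pro — nonsynonymous.
Codon 6: GCC Ala / GCG Ala — synonymous.
Codon 7: AAC Asn / AUG Met — nonsynonymous.
Nonsynonymous differences: 3.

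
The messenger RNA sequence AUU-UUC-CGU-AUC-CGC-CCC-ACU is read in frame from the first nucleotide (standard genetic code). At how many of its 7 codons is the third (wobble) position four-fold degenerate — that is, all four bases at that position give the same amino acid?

4

Codon 1 AUU (Ile): third position 3-fold.
Codon 2 UUC (Phe): third position 2-fold.
Codon 3 CGU (Arg): third position 4-fold.
Codon 4 AUC (Ile): third position 3-fold.
Codon 5 CGC (Arg): third position 4-fold.
Codon 6 CCC (Pro): third position 4-fold.
Codon 7 ACU (Thr): third position 4-fold.
Four-fold degenerate third positions: 4.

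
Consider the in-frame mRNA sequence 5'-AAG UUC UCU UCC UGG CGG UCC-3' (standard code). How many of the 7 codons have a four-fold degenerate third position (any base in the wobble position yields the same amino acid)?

4

Codon 1 AAG (Lys): third position 2-fold.
Codon 2 UUC (Phe): third position 2-fold.
Codon 3 UCU (Ser): third position 4-fold.
Codon 4 UCC (Ser): third position 4-fold.
Codon 5 UGG (Trp): third position 1-fold.
Codon 6 CGG (Arg): third position 4-fold.
Codon 7 UCC (Ser): third position 4-fold.
Four-fold degenerate third positions: 4.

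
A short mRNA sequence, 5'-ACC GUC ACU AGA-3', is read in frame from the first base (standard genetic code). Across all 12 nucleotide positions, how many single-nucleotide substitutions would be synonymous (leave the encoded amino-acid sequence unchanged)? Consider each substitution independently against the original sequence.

Codon 1 (ACC, Thr): 3 synonymous substitutions.
Codon 2 (GUC, Val): 3 synonymous substitutions.
Codon 3 (ACU, Thr): 3 synonymous substitutions.
Codon 4 (AGA, Arg): 2 synonymous substitutions.
Total: 3 + 3 + 3 + 2 = 11.

11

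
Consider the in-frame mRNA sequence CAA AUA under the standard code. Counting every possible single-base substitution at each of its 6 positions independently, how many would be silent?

3

Codon 1 (CAA, Gln): 1 synonymous substitution.
Codon 2 (AUA, Ile): 2 synonymous substitutions.
Total: 1 + 2 = 3.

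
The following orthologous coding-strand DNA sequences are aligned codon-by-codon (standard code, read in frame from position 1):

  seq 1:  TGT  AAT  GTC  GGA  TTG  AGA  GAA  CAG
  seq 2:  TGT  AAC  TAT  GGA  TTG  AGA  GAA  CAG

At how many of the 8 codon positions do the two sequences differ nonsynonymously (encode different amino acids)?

1

Codon 1: TGT Cys / TGT Cys — identical.
Codon 2: AAT Asn / AAC Asn — synonymous.
Codon 3: GTC Val / TAT Tyr — nonsynonymous.
Codon 4: GGA Gly / GGA Gly — identical.
Codon 5: TTG Leu / TTG Leu — identical.
Codon 6: AGA Arg / AGA Arg — identical.
Codon 7: GAA Glu / GAA Glu — identical.
Codon 8: CAG Gln / CAG Gln — identical.
Nonsynonymous differences: 1.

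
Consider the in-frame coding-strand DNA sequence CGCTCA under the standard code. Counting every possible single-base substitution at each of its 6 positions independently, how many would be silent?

Codon 1 (CGC, Arg): 3 synonymous substitutions.
Codon 2 (TCA, Ser): 3 synonymous substitutions.
Total: 3 + 3 = 6.

6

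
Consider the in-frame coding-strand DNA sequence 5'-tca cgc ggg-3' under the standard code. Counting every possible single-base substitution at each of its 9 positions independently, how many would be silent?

Codon 1 (TCA, Ser): 3 synonymous substitutions.
Codon 2 (CGC, Arg): 3 synonymous substitutions.
Codon 3 (GGG, Gly): 3 synonymous substitutions.
Total: 3 + 3 + 3 = 9.

9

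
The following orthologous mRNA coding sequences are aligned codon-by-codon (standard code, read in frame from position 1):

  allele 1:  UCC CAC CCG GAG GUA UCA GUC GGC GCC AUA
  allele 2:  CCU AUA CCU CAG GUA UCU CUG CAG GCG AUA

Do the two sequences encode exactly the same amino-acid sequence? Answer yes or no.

no

Codon 1: UCC Ser / CCU Pro — nonsynonymous.
Codon 2: CAC His / AUA Ile — nonsynonymous.
Codon 3: CCG Pro / CCU Pro — synonymous.
Codon 4: GAG Glu / CAG Gln — nonsynonymous.
Codon 5: GUA Val / GUA Val — identical.
Codon 6: UCA Ser / UCU Ser — synonymous.
Codon 7: GUC Val / CUG Leu — nonsynonymous.
Codon 8: GGC Gly / CAG Gln — nonsynonymous.
Codon 9: GCC Ala / GCG Ala — synonymous.
Codon 10: AUA Ile / AUA Ile — identical.
Nonsynonymous differences: 5 → different protein.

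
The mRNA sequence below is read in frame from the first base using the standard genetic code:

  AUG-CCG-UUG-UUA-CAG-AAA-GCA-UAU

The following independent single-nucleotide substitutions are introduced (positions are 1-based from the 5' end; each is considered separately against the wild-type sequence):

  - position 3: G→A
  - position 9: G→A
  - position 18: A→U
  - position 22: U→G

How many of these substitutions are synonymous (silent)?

1

Codon 1: AUG (Met) → AUA (Ile) — missense.
Codon 3: UUG (Leu) → UUA (Leu) — synonymous.
Codon 6: AAA (Lys) → AAU (Asn) — missense.
Codon 8: UAU (Tyr) → GAU (Asp) — missense.
Synonymous: 1 of 4.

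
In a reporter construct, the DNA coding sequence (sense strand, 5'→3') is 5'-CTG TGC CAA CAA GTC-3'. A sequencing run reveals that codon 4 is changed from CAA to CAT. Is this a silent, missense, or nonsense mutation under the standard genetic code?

Position 12 falls in codon 4: CAA → Gln.
After the substitution the codon is CAT → His.
Gln ≠ His, so this is a missense mutation.

missense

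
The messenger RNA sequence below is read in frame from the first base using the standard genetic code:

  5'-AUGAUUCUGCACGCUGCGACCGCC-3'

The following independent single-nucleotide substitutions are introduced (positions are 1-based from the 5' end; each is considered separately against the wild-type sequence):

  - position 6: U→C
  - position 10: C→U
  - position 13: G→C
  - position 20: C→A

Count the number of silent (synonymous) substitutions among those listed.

1

Codon 2: AUU (Ile) → AUC (Ile) — synonymous.
Codon 4: CAC (His) → UAC (Tyr) — missense.
Codon 5: GCU (Ala) → CCU (Pro) — missense.
Codon 7: ACC (Thr) → AAC (Asn) — missense.
Synonymous: 1 of 4.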